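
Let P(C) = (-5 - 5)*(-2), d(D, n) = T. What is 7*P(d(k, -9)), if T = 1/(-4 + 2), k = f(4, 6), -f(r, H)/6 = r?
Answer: 140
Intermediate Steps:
f(r, H) = -6*r
k = -24 (k = -6*4 = -24)
T = -1/2 (T = 1/(-2) = -1/2 ≈ -0.50000)
d(D, n) = -1/2
P(C) = 20 (P(C) = -10*(-2) = 20)
7*P(d(k, -9)) = 7*20 = 140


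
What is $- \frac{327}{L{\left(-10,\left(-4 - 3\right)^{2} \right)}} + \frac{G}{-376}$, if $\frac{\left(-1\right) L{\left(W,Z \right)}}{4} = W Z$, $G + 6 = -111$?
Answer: $\frac{1662}{11515} \approx 0.14433$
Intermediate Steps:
$G = -117$ ($G = -6 - 111 = -117$)
$L{\left(W,Z \right)} = - 4 W Z$
$- \frac{327}{L{\left(-10,\left(-4 - 3\right)^{2} \right)}} + \frac{G}{-376} = - \frac{327}{\left(-4\right) \left(-10\right) \left(-4 - 3\right)^{2}} - \frac{117}{-376} = - \frac{327}{\left(-4\right) \left(-10\right) \left(-7\right)^{2}} - - \frac{117}{376} = - \frac{327}{\left(-4\right) \left(-10\right) 49} + \frac{117}{376} = - \frac{327}{1960} + \frac{117}{376} = \frac{1662}{11515}$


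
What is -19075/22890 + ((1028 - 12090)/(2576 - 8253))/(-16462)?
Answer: -233670121/280364322 ≈ -0.83345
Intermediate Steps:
-19075/22890 + ((1028 - 12090)/(2576 - 8253))/(-16462) = -19075*1/22890 - 11062/(-5677)*(-1/16462) = -⅚ - 11062*(-1/5677)*(-1/16462) = -⅚ + (11062/5677)*(-1/16462) = -⅚ - 5531/46727387 = -233670121/280364322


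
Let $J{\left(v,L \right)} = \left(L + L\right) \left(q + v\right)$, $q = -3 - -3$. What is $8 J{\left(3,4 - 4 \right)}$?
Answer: $0$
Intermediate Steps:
$q = 0$ ($q = -3 + 3 = 0$)
$J{\left(v,L \right)} = 2 L v$ ($J{\left(v,L \right)} = \left(L + L\right) \left(0 + v\right) = 2 L v$)
$8 J{\left(3,4 - 4 \right)} = 8 \cdot 2 \left(4 - 4\right) 3 = 8 \cdot 2 \cdot 0 \cdot 3 = 8 \cdot 0 = 0$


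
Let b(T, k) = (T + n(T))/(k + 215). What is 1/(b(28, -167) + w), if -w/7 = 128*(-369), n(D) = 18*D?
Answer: 12/3967621 ≈ 3.0245e-6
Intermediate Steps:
b(T, k) = 19*T/(215 + k) (b(T, k) = (T + 18*T)/(k + 215) = (19*T)/(215 + k) = 19*T/(215 + k))
w = 330624 (w = -896*(-369) = -7*(-47232) = 330624)
1/(b(28, -167) + w) = 1/(19*28/(215 - 167) + 330624) = 1/(19*28/48 + 330624) = 1/(19*28*(1/48) + 330624) = 1/(133/12 + 330624) = 1/(3967621/12) = 12/3967621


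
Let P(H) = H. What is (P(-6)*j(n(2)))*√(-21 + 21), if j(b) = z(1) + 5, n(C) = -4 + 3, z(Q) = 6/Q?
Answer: 0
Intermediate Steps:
n(C) = -1
j(b) = 11 (j(b) = 6/1 + 5 = 6*1 + 5 = 6 + 5 = 11)
(P(-6)*j(n(2)))*√(-21 + 21) = (-6*11)*√(-21 + 21) = -66*√0 = -66*0 = 0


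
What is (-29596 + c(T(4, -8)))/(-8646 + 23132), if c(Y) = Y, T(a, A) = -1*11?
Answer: -29607/14486 ≈ -2.0438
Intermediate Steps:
T(a, A) = -11
(-29596 + c(T(4, -8)))/(-8646 + 23132) = (-29596 - 11)/(-8646 + 23132) = -29607/14486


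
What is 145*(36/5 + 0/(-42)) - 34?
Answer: 1010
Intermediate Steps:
145*(36/5 + 0/(-42)) - 34 = 145*(36*(1/5) + 0*(-1/42)) - 34 = 145*(36/5 + 0) - 34 = 145*(36/5) - 34 = 1044 - 34 = 1010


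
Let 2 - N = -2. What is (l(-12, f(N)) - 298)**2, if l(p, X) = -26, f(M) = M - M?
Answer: 104976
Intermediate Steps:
N = 4 (N = 2 - 1*(-2) = 2 + 2 = 4)
f(M) = 0
(l(-12, f(N)) - 298)**2 = (-26 - 298)**2 = (-324)**2 = 104976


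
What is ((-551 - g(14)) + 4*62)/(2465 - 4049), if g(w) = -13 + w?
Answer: 19/99 ≈ 0.19192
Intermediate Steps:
((-551 - g(14)) + 4*62)/(2465 - 4049) = ((-551 - (-13 + 14)) + 4*62)/(2465 - 4049) = ((-551 - 1*1) + 248)/(-1584) = ((-551 - 1) + 248)*(-1/1584) = (-552 + 248)*(-1/1584) = -304*(-1/1584) = 19/99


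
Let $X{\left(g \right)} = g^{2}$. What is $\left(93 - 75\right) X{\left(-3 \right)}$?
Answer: $162$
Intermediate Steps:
$\left(93 - 75\right) X{\left(-3 \right)} = \left(93 - 75\right) \left(-3\right)^{2} = 18 \cdot 9 = 162$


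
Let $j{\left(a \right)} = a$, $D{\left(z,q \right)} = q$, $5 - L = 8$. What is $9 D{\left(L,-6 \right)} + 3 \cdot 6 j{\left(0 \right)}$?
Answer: $-54$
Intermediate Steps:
$L = -3$ ($L = 5 - 8 = -3$)
$9 D{\left(L,-6 \right)} + 3 \cdot 6 j{\left(0 \right)} = 9 \left(-6\right) + 3 \cdot 6 \cdot 0 = -54 + 18 \cdot 0 = -54 + 0 = -54$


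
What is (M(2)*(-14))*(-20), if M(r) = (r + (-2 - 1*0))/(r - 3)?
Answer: 0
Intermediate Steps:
M(r) = (-2 + r)/(-3 + r) (M(r) = (r + (-2 + 0))/(-3 + r) = (r - 2)/(-3 + r) = (-2 + r)/(-3 + r))
(M(2)*(-14))*(-20) = (((-2 + 2)/(-3 + 2))*(-14))*(-20) = ((0/(-1))*(-14))*(-20) = (-1*0*(-14))*(-20) = (0*(-14))*(-20) = 0*(-20) = 0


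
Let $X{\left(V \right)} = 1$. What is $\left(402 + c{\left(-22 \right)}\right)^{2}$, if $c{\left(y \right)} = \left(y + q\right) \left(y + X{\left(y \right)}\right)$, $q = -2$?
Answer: $820836$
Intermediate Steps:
$c{\left(y \right)} = \left(1 + y\right) \left(-2 + y\right)$ ($c{\left(y \right)} = \left(y - 2\right) \left(y + 1\right) = \left(-2 + y\right) \left(1 + y\right) = \left(1 + y\right) \left(-2 + y\right)$)
$\left(402 + c{\left(-22 \right)}\right)^{2} = \left(402 - \left(-20 - 484\right)\right)^{2} = \left(402 + \left(-2 + 484 + 22\right)\right)^{2} = \left(402 + 504\right)^{2} = 906^{2} = 820836$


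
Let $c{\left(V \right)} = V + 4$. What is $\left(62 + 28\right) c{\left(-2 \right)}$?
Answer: $180$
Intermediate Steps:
$c{\left(V \right)} = 4 + V$
$\left(62 + 28\right) c{\left(-2 \right)} = \left(62 + 28\right) \left(4 - 2\right) = 90 \cdot 2 = 180$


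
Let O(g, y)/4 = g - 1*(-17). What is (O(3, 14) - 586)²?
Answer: 256036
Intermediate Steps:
O(g, y) = 68 + 4*g (O(g, y) = 4*(g - 1*(-17)) = 4*(g + 17) = 4*(17 + g) = 68 + 4*g)
(O(3, 14) - 586)² = ((68 + 4*3) - 586)² = ((68 + 12) - 586)² = (80 - 586)² = (-506)² = 256036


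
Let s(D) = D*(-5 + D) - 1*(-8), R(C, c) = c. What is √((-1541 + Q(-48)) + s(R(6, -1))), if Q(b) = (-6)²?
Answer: I*√1491 ≈ 38.613*I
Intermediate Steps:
Q(b) = 36
s(D) = 8 + D*(-5 + D) (s(D) = D*(-5 + D) + 8 = 8 + D*(-5 + D))
√((-1541 + Q(-48)) + s(R(6, -1))) = √((-1541 + 36) + (8 + (-1)² - 5*(-1))) = √(-1505 + (8 + 1 + 5)) = √(-1505 + 14) = √(-1491) = I*√1491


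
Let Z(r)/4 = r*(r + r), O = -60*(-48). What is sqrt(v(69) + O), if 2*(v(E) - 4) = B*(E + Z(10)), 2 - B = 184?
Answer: 7*I*sqrt(1555) ≈ 276.03*I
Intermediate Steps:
B = -182 (B = 2 - 1*184 = 2 - 184 = -182)
O = 2880
Z(r) = 8*r**2 (Z(r) = 4*(r*(r + r)) = 4*(r*(2*r)) = 4*(2*r**2) = 8*r**2)
v(E) = -72796 - 91*E (v(E) = 4 + (-182*(E + 8*10**2))/2 = 4 + (-182*(E + 8*100))/2 = 4 + (-182*(E + 800))/2 = 4 + (-182*(800 + E))/2 = 4 + (-145600 - 182*E)/2 = 4 + (-72800 - 91*E) = -72796 - 91*E)
sqrt(v(69) + O) = sqrt((-72796 - 91*69) + 2880) = sqrt((-72796 - 6279) + 2880) = sqrt(-79075 + 2880) = sqrt(-76195) = 7*I*sqrt(1555)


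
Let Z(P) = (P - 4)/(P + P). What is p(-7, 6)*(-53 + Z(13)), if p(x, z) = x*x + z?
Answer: -75295/26 ≈ -2896.0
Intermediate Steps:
p(x, z) = z + x² (p(x, z) = x² + z = z + x²)
Z(P) = (-4 + P)/(2*P) (Z(P) = (-4 + P)/((2*P)) = (-4 + P)*(1/(2*P)) = (-4 + P)/(2*P))
p(-7, 6)*(-53 + Z(13)) = (6 + (-7)²)*(-53 + (½)*(-4 + 13)/13) = (6 + 49)*(-53 + (½)*(1/13)*9) = 55*(-53 + 9/26) = 55*(-1369/26) = -75295/26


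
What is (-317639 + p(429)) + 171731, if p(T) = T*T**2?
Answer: 78807681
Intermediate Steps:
p(T) = T**3
(-317639 + p(429)) + 171731 = (-317639 + 429**3) + 171731 = (-317639 + 78953589) + 171731 = 78635950 + 171731 = 78807681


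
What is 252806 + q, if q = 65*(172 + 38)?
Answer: 266456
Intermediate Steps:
q = 13650 (q = 65*210 = 13650)
252806 + q = 252806 + 13650 = 266456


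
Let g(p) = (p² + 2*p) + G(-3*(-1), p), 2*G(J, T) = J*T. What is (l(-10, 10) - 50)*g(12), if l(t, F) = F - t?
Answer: -5580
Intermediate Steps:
G(J, T) = J*T/2 (G(J, T) = (J*T)/2 = J*T/2)
g(p) = p² + 7*p/2 (g(p) = (p² + 2*p) + (-3*(-1))*p/2 = (p² + 2*p) + (½)*3*p = (p² + 2*p) + 3*p/2 = p² + 7*p/2)
(l(-10, 10) - 50)*g(12) = ((10 - 1*(-10)) - 50)*((½)*12*(7 + 2*12)) = ((10 + 10) - 50)*((½)*12*(7 + 24)) = (20 - 50)*((½)*12*31) = -30*186 = -5580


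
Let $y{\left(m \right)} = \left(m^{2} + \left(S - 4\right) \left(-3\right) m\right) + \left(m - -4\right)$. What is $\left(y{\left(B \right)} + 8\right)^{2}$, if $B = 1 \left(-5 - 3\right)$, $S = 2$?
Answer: $400$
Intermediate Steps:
$B = -8$ ($B = 1 \left(-8\right) = -8$)
$y{\left(m \right)} = 4 + m^{2} + 7 m$ ($y{\left(m \right)} = \left(m^{2} + \left(2 - 4\right) \left(-3\right) m\right) + \left(m - -4\right) = \left(m^{2} + \left(-2\right) \left(-3\right) m\right) + \left(m + 4\right) = \left(m^{2} + 6 m\right) + \left(4 + m\right) = 4 + m^{2} + 7 m$)
$\left(y{\left(B \right)} + 8\right)^{2} = \left(\left(4 + \left(-8\right)^{2} + 7 \left(-8\right)\right) + 8\right)^{2} = \left(\left(4 + 64 - 56\right) + 8\right)^{2} = \left(12 + 8\right)^{2} = 20^{2} = 400$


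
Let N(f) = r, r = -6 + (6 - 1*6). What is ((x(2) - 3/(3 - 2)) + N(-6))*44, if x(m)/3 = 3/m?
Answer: -198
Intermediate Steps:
x(m) = 9/m (x(m) = 3*(3/m) = 9/m)
r = -6 (r = -6 + (6 - 6) = -6 + 0 = -6)
N(f) = -6
((x(2) - 3/(3 - 2)) + N(-6))*44 = ((9/2 - 3/(3 - 2)) - 6)*44 = ((9*(1/2) - 3/1) - 6)*44 = ((9/2 + 1*(-3)) - 6)*44 = ((9/2 - 3) - 6)*44 = (3/2 - 6)*44 = -9/2*44 = -198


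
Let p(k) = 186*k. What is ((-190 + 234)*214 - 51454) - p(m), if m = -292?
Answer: 12274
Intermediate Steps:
((-190 + 234)*214 - 51454) - p(m) = ((-190 + 234)*214 - 51454) - 186*(-292) = (44*214 - 51454) - 1*(-54312) = (9416 - 51454) + 54312 = -42038 + 54312 = 12274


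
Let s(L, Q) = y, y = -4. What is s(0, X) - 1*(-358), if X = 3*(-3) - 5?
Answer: 354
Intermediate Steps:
X = -14 (X = -9 - 5 = -14)
s(L, Q) = -4
s(0, X) - 1*(-358) = -4 - 1*(-358) = -4 + 358 = 354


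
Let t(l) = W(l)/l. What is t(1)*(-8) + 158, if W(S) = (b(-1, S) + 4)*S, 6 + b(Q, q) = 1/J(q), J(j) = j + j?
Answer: 170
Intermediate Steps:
J(j) = 2*j
b(Q, q) = -6 + 1/(2*q)
W(S) = S*(-2 + 1/(2*S)) (W(S) = ((-6 + 1/(2*S)) + 4)*S = (-2 + 1/(2*S))*S = S*(-2 + 1/(2*S)))
t(l) = (1/2 - 2*l)/l
t(1)*(-8) + 158 = (-2 + (1/2)/1)*(-8) + 158 = (-2 + (1/2)*1)*(-8) + 158 = (-2 + 1/2)*(-8) + 158 = -3/2*(-8) + 158 = 12 + 158 = 170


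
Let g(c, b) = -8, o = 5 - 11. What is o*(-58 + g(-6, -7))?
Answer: 396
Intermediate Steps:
o = -6
o*(-58 + g(-6, -7)) = -6*(-58 - 8) = -6*(-66) = 396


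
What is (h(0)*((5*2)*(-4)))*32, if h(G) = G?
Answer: 0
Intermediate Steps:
(h(0)*((5*2)*(-4)))*32 = (0*((5*2)*(-4)))*32 = (0*(10*(-4)))*32 = (0*(-40))*32 = 0*32 = 0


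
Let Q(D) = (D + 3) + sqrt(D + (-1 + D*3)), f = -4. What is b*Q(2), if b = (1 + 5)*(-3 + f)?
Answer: -210 - 42*sqrt(7) ≈ -321.12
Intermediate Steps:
b = -42 (b = (1 + 5)*(-3 - 4) = 6*(-7) = -42)
Q(D) = 3 + D + sqrt(-1 + 4*D) (Q(D) = (3 + D) + sqrt(D + (-1 + 3*D)) = (3 + D) + sqrt(-1 + 4*D) = 3 + D + sqrt(-1 + 4*D))
b*Q(2) = -42*(3 + 2 + sqrt(-1 + 4*2)) = -42*(3 + 2 + sqrt(-1 + 8)) = -42*(3 + 2 + sqrt(7)) = -42*(5 + sqrt(7)) = -210 - 42*sqrt(7)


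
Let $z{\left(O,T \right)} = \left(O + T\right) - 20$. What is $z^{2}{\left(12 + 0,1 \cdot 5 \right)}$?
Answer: $9$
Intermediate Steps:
$z{\left(O,T \right)} = -20 + O + T$
$z^{2}{\left(12 + 0,1 \cdot 5 \right)} = \left(-20 + \left(12 + 0\right) + 1 \cdot 5\right)^{2} = \left(-20 + 12 + 5\right)^{2} = \left(-3\right)^{2} = 9$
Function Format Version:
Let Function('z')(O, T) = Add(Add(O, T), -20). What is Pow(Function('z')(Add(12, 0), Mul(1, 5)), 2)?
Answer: 9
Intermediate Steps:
Function('z')(O, T) = Add(-20, O, T)
Pow(Function('z')(Add(12, 0), Mul(1, 5)), 2) = Pow(Add(-20, Add(12, 0), Mul(1, 5)), 2) = Pow(Add(-20, 12, 5), 2) = Pow(-3, 2) = 9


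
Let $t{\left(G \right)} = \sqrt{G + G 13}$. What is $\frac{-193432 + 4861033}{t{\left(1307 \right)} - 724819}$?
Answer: $- \frac{1127721963073}{175120854821} - \frac{1555867 \sqrt{18298}}{175120854821} \approx -6.4409$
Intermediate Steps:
$t{\left(G \right)} = \sqrt{14} \sqrt{G}$ ($t{\left(G \right)} = \sqrt{G + 13 G} = \sqrt{14 G} = \sqrt{14} \sqrt{G}$)
$\frac{-193432 + 4861033}{t{\left(1307 \right)} - 724819} = \frac{-193432 + 4861033}{\sqrt{14} \sqrt{1307} - 724819} = \frac{4667601}{\sqrt{18298} - 724819} = \frac{4667601}{-724819 + \sqrt{18298}}$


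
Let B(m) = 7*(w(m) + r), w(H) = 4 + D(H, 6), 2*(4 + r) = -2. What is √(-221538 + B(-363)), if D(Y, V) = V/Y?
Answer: 3*I*√2978551/11 ≈ 470.69*I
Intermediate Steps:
r = -5 (r = -4 + (½)*(-2) = -4 - 1 = -5)
w(H) = 4 + 6/H
B(m) = -7 + 42/m (B(m) = 7*((4 + 6/m) - 5) = 7*(-1 + 6/m) = -7 + 42/m)
√(-221538 + B(-363)) = √(-221538 + (-7 + 42/(-363))) = √(-221538 + (-7 + 42*(-1/363))) = √(-221538 + (-7 - 14/121)) = √(-221538 - 861/121) = √(-26806959/121) = 3*I*√2978551/11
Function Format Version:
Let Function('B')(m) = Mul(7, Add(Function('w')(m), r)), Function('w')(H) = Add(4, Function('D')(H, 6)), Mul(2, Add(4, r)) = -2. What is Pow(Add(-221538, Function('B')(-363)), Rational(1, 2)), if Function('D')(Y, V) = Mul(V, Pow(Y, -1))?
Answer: Mul(Rational(3, 11), I, Pow(2978551, Rational(1, 2))) ≈ Mul(470.69, I)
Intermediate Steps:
r = -5 (r = Add(-4, Mul(Rational(1, 2), -2)) = Add(-4, -1) = -5)
Function('w')(H) = Add(4, Mul(6, Pow(H, -1)))
Function('B')(m) = Add(-7, Mul(42, Pow(m, -1))) (Function('B')(m) = Mul(7, Add(Add(4, Mul(6, Pow(m, -1))), -5)) = Mul(7, Add(-1, Mul(6, Pow(m, -1)))) = Add(-7, Mul(42, Pow(m, -1))))
Pow(Add(-221538, Function('B')(-363)), Rational(1, 2)) = Pow(Add(-221538, Add(-7, Mul(42, Pow(-363, -1)))), Rational(1, 2)) = Pow(Add(-221538, Add(-7, Mul(42, Rational(-1, 363)))), Rational(1, 2)) = Pow(Add(-221538, Add(-7, Rational(-14, 121))), Rational(1, 2)) = Pow(Add(-221538, Rational(-861, 121)), Rational(1, 2)) = Pow(Rational(-26806959, 121), Rational(1, 2)) = Mul(Rational(3, 11), I, Pow(2978551, Rational(1, 2)))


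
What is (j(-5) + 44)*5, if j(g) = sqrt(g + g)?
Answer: 220 + 5*I*sqrt(10) ≈ 220.0 + 15.811*I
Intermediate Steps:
j(g) = sqrt(2)*sqrt(g) (j(g) = sqrt(2*g) = sqrt(2)*sqrt(g))
(j(-5) + 44)*5 = (sqrt(2)*sqrt(-5) + 44)*5 = (sqrt(2)*(I*sqrt(5)) + 44)*5 = (I*sqrt(10) + 44)*5 = (44 + I*sqrt(10))*5 = 220 + 5*I*sqrt(10)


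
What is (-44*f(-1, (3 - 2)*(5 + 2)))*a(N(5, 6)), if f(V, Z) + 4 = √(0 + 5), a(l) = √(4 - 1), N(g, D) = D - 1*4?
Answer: 44*√3*(4 - √5) ≈ 134.43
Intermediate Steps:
N(g, D) = -4 + D (N(g, D) = D - 4 = -4 + D)
a(l) = √3
f(V, Z) = -4 + √5 (f(V, Z) = -4 + √(0 + 5) = -4 + √5)
(-44*f(-1, (3 - 2)*(5 + 2)))*a(N(5, 6)) = (-44*(-4 + √5))*√3 = (176 - 44*√5)*√3 = √3*(176 - 44*√5)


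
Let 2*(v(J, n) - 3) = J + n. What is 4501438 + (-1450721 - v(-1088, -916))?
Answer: 3051716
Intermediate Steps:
v(J, n) = 3 + J/2 + n/2 (v(J, n) = 3 + (J + n)/2 = 3 + (J/2 + n/2) = 3 + J/2 + n/2)
4501438 + (-1450721 - v(-1088, -916)) = 4501438 + (-1450721 - (3 + (½)*(-1088) + (½)*(-916))) = 4501438 + (-1450721 - (3 - 544 - 458)) = 4501438 + (-1450721 - 1*(-999)) = 4501438 + (-1450721 + 999) = 4501438 - 1449722 = 3051716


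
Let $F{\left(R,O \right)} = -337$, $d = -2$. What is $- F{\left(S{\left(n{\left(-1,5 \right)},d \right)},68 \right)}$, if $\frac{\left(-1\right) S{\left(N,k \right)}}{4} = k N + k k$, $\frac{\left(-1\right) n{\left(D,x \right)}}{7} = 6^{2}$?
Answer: $337$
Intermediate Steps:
$n{\left(D,x \right)} = -252$ ($n{\left(D,x \right)} = - 7 \cdot 6^{2} = \left(-7\right) 36 = -252$)
$S{\left(N,k \right)} = - 4 k^{2} - 4 N k$ ($S{\left(N,k \right)} = - 4 \left(k N + k k\right) = - 4 \left(N k + k^{2}\right) = - 4 \left(k^{2} + N k\right) = - 4 k^{2} - 4 N k$)
$- F{\left(S{\left(n{\left(-1,5 \right)},d \right)},68 \right)} = \left(-1\right) \left(-337\right) = 337$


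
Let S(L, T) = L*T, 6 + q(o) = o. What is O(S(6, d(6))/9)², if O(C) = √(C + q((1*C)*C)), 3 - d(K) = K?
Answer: -4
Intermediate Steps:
d(K) = 3 - K
q(o) = -6 + o
O(C) = √(-6 + C + C²) (O(C) = √(C + (-6 + (1*C)*C)) = √(C + (-6 + C*C)) = √(C + (-6 + C²)) = √(-6 + C + C²))
O(S(6, d(6))/9)² = (√(-6 + (6*(3 - 1*6))/9 + ((6*(3 - 1*6))/9)²))² = (√(-6 + (6*(3 - 6))*(⅑) + ((6*(3 - 6))*(⅑))²))² = (√(-6 + (6*(-3))*(⅑) + ((6*(-3))*(⅑))²))² = (√(-6 - 18*⅑ + (-18*⅑)²))² = (√(-6 - 2 + (-2)²))² = (√(-6 - 2 + 4))² = (√(-4))² = (2*I)² = -4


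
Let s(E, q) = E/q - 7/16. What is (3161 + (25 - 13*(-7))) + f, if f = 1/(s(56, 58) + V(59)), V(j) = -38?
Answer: 56976735/17387 ≈ 3277.0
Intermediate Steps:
s(E, q) = -7/16 + E/q (s(E, q) = E/q - 7*1/16 = E/q - 7/16 = -7/16 + E/q)
f = -464/17387 (f = 1/((-7/16 + 56/58) - 38) = 1/((-7/16 + 56*(1/58)) - 38) = 1/((-7/16 + 28/29) - 38) = 1/(245/464 - 38) = 1/(-17387/464) = -464/17387 ≈ -0.026687)
(3161 + (25 - 13*(-7))) + f = (3161 + (25 - 13*(-7))) - 464/17387 = (3161 + (25 + 91)) - 464/17387 = (3161 + 116) - 464/17387 = 3277 - 464/17387 = 56976735/17387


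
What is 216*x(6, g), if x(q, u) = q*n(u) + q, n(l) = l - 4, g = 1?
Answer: -2592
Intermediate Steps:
n(l) = -4 + l
x(q, u) = q + q*(-4 + u) (x(q, u) = q*(-4 + u) + q = q + q*(-4 + u))
216*x(6, g) = 216*(6*(-3 + 1)) = 216*(6*(-2)) = 216*(-12) = -2592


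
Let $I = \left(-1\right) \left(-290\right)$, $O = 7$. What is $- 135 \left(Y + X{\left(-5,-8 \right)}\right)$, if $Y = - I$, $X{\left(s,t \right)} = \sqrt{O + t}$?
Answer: $39150 - 135 i \approx 39150.0 - 135.0 i$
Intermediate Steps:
$X{\left(s,t \right)} = \sqrt{7 + t}$
$I = 290$
$Y = -290$ ($Y = \left(-1\right) 290 = -290$)
$- 135 \left(Y + X{\left(-5,-8 \right)}\right) = - 135 \left(-290 + \sqrt{7 - 8}\right) = - 135 \left(-290 + \sqrt{-1}\right) = - 135 \left(-290 + i\right) = 39150 - 135 i$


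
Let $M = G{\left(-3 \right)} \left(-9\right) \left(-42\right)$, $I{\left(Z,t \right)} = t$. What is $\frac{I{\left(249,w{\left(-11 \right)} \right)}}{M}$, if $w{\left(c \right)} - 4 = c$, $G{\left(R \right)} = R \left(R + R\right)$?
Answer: $- \frac{1}{972} \approx -0.0010288$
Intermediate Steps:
$G{\left(R \right)} = 2 R^{2}$ ($G{\left(R \right)} = R 2 R = 2 R^{2}$)
$w{\left(c \right)} = 4 + c$
$M = 6804$ ($M = 2 \left(-3\right)^{2} \left(-9\right) \left(-42\right) = 2 \cdot 9 \left(-9\right) \left(-42\right) = 18 \left(-9\right) \left(-42\right) = \left(-162\right) \left(-42\right) = 6804$)
$\frac{I{\left(249,w{\left(-11 \right)} \right)}}{M} = \frac{4 - 11}{6804} = \left(-7\right) \frac{1}{6804} = - \frac{1}{972}$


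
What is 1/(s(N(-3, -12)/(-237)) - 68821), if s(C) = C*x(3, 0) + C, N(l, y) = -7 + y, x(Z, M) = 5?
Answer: -79/5436821 ≈ -1.4531e-5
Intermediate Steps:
s(C) = 6*C (s(C) = C*5 + C = 5*C + C = 6*C)
1/(s(N(-3, -12)/(-237)) - 68821) = 1/(6*((-7 - 12)/(-237)) - 68821) = 1/(6*(-19*(-1/237)) - 68821) = 1/(6*(19/237) - 68821) = 1/(38/79 - 68821) = 1/(-5436821/79) = -79/5436821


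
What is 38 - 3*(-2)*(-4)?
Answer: 14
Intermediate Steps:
38 - 3*(-2)*(-4) = 38 + 6*(-4) = 38 - 24 = 14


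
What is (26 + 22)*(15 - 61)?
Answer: -2208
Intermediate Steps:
(26 + 22)*(15 - 61) = 48*(-46) = -2208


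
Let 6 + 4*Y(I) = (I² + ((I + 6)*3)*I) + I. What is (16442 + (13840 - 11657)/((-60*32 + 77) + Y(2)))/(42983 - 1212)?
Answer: 30103119/76482701 ≈ 0.39359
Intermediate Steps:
Y(I) = -3/2 + I/4 + I²/4 + I*(18 + 3*I)/4 (Y(I) = -3/2 + ((I² + ((I + 6)*3)*I) + I)/4 = -3/2 + ((I² + ((6 + I)*3)*I) + I)/4 = -3/2 + ((I² + (18 + 3*I)*I) + I)/4 = -3/2 + ((I² + I*(18 + 3*I)) + I)/4 = -3/2 + (I + I² + I*(18 + 3*I))/4 = -3/2 + (I/4 + I²/4 + I*(18 + 3*I)/4) = -3/2 + I/4 + I²/4 + I*(18 + 3*I)/4)
(16442 + (13840 - 11657)/((-60*32 + 77) + Y(2)))/(42983 - 1212) = (16442 + (13840 - 11657)/((-60*32 + 77) + (-3/2 + 2² + (19/4)*2)))/(42983 - 1212) = (16442 + 2183/((-1920 + 77) + (-3/2 + 4 + 19/2)))/41771 = (16442 + 2183/(-1843 + 12))*(1/41771) = (16442 + 2183/(-1831))*(1/41771) = (16442 + 2183*(-1/1831))*(1/41771) = (16442 - 2183/1831)*(1/41771) = (30103119/1831)*(1/41771) = 30103119/76482701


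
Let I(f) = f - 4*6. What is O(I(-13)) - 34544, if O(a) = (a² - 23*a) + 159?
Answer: -32165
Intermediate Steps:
I(f) = -24 + f (I(f) = f - 24 = -24 + f)
O(a) = 159 + a² - 23*a
O(I(-13)) - 34544 = (159 + (-24 - 13)² - 23*(-24 - 13)) - 34544 = (159 + (-37)² - 23*(-37)) - 34544 = (159 + 1369 + 851) - 34544 = 2379 - 34544 = -32165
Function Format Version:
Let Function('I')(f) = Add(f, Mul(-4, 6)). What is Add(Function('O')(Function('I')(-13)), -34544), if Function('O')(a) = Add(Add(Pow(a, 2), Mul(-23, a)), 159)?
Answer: -32165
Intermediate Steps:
Function('I')(f) = Add(-24, f) (Function('I')(f) = Add(f, -24) = Add(-24, f))
Function('O')(a) = Add(159, Pow(a, 2), Mul(-23, a))
Add(Function('O')(Function('I')(-13)), -34544) = Add(Add(159, Pow(Add(-24, -13), 2), Mul(-23, Add(-24, -13))), -34544) = Add(Add(159, Pow(-37, 2), Mul(-23, -37)), -34544) = Add(Add(159, 1369, 851), -34544) = Add(2379, -34544) = -32165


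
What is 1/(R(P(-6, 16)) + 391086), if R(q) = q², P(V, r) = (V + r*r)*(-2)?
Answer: 1/641086 ≈ 1.5599e-6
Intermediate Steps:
P(V, r) = -2*V - 2*r² (P(V, r) = (V + r²)*(-2) = -2*V - 2*r²)
1/(R(P(-6, 16)) + 391086) = 1/((-2*(-6) - 2*16²)² + 391086) = 1/((12 - 2*256)² + 391086) = 1/((12 - 512)² + 391086) = 1/((-500)² + 391086) = 1/(250000 + 391086) = 1/641086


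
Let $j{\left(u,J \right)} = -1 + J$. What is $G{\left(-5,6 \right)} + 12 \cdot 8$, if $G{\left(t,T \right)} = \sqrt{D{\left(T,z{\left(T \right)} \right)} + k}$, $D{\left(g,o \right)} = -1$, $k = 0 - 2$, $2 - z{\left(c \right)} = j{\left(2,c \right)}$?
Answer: $96 + i \sqrt{3} \approx 96.0 + 1.732 i$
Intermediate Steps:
$z{\left(c \right)} = 3 - c$ ($z{\left(c \right)} = 2 - \left(-1 + c\right) = 3 - c$)
$k = -2$
$G{\left(t,T \right)} = i \sqrt{3}$ ($G{\left(t,T \right)} = \sqrt{-1 - 2} = \sqrt{-3} = i \sqrt{3}$)
$G{\left(-5,6 \right)} + 12 \cdot 8 = i \sqrt{3} + 12 \cdot 8 = i \sqrt{3} + 96 = 96 + i \sqrt{3}$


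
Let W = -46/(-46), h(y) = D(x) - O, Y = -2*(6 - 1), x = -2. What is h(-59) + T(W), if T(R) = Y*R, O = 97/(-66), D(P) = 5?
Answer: -233/66 ≈ -3.5303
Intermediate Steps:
O = -97/66 (O = 97*(-1/66) = -97/66 ≈ -1.4697)
Y = -10 (Y = -2*5 = -10)
h(y) = 427/66 (h(y) = 5 - 1*(-97/66) = 5 + 97/66 = 427/66)
W = 1 (W = -46*(-1/46) = 1)
T(R) = -10*R
h(-59) + T(W) = 427/66 - 10*1 = 427/66 - 10 = -233/66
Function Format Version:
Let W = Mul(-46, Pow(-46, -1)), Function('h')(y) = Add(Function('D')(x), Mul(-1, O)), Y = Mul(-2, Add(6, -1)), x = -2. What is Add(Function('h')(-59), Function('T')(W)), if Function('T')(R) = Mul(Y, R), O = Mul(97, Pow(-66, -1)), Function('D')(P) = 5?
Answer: Rational(-233, 66) ≈ -3.5303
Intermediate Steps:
O = Rational(-97, 66) (O = Mul(97, Rational(-1, 66)) = Rational(-97, 66) ≈ -1.4697)
Y = -10 (Y = Mul(-2, 5) = -10)
Function('h')(y) = Rational(427, 66) (Function('h')(y) = Add(5, Mul(-1, Rational(-97, 66))) = Add(5, Rational(97, 66)) = Rational(427, 66))
W = 1 (W = Mul(-46, Rational(-1, 46)) = 1)
Function('T')(R) = Mul(-10, R)
Add(Function('h')(-59), Function('T')(W)) = Add(Rational(427, 66), Mul(-10, 1)) = Add(Rational(427, 66), -10) = Rational(-233, 66)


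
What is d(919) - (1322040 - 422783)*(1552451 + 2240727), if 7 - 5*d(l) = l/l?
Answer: -17055209343724/5 ≈ -3.4110e+12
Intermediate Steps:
d(l) = 6/5 (d(l) = 7/5 - l/(5*l) = 7/5 - ⅕*1 = 7/5 - ⅕ = 6/5)
d(919) - (1322040 - 422783)*(1552451 + 2240727) = 6/5 - (1322040 - 422783)*(1552451 + 2240727) = 6/5 - 899257*3793178 = 6/5 - 1*3411041868746 = 6/5 - 3411041868746 = -17055209343724/5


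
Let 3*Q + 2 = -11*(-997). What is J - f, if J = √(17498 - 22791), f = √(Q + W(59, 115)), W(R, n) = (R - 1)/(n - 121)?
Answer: -2*√8202/3 + I*√5293 ≈ -60.377 + 72.753*I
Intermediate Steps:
W(R, n) = (-1 + R)/(-121 + n)
Q = 3655 (Q = -⅔ + (-11*(-997))/3 = -⅔ + (⅓)*10967 = -⅔ + 10967/3 = 3655)
f = 2*√8202/3 (f = √(3655 + (-1 + 59)/(-121 + 115)) = √(3655 + 58/(-6)) = √(3655 - ⅙*58) = √(3655 - 29/3) = √(10936/3) = 2*√8202/3 ≈ 60.377)
J = I*√5293 (J = √(-5293) = I*√5293 ≈ 72.753*I)
J - f = I*√5293 - 2*√8202/3 = -2*√8202/3 + I*√5293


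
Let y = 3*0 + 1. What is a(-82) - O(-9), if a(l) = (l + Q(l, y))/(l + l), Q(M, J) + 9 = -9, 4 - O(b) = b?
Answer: -508/41 ≈ -12.390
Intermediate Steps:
y = 1 (y = 0 + 1 = 1)
O(b) = 4 - b
Q(M, J) = -18 (Q(M, J) = -9 - 9 = -18)
a(l) = (-18 + l)/(2*l) (a(l) = (l - 18)/(l + l) = (-18 + l)/((2*l)) = (-18 + l)*(1/(2*l)) = (-18 + l)/(2*l))
a(-82) - O(-9) = (1/2)*(-18 - 82)/(-82) - (4 - 1*(-9)) = (1/2)*(-1/82)*(-100) - (4 + 9) = 25/41 - 1*13 = 25/41 - 13 = -508/41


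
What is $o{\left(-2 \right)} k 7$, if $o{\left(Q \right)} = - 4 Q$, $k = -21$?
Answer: $-1176$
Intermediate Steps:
$o{\left(-2 \right)} k 7 = \left(-4\right) \left(-2\right) \left(-21\right) 7 = 8 \left(-21\right) 7 = \left(-168\right) 7 = -1176$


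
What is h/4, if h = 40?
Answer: 10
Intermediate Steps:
h/4 = 40/4 = 40*(¼) = 10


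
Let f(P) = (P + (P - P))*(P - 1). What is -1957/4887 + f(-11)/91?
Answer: 466997/444717 ≈ 1.0501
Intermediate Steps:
f(P) = P*(-1 + P) (f(P) = (P + 0)*(-1 + P) = P*(-1 + P))
-1957/4887 + f(-11)/91 = -1957/4887 - 11*(-1 - 11)/91 = -1957*1/4887 - 11*(-12)*(1/91) = -1957/4887 + 132*(1/91) = -1957/4887 + 132/91 = 466997/444717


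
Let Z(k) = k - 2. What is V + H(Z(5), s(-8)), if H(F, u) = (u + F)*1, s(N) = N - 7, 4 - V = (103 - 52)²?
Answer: -2609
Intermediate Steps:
V = -2597 (V = 4 - (103 - 52)² = 4 - 1*51² = 4 - 1*2601 = 4 - 2601 = -2597)
Z(k) = -2 + k
s(N) = -7 + N
H(F, u) = F + u (H(F, u) = (F + u)*1 = F + u)
V + H(Z(5), s(-8)) = -2597 + ((-2 + 5) + (-7 - 8)) = -2597 + (3 - 15) = -2597 - 12 = -2609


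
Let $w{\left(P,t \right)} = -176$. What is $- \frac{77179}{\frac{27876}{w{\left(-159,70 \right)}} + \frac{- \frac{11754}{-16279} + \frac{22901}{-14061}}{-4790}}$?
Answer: $\frac{372332776136863476}{764098576031375} \approx 487.28$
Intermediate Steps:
$- \frac{77179}{\frac{27876}{w{\left(-159,70 \right)}} + \frac{- \frac{11754}{-16279} + \frac{22901}{-14061}}{-4790}} = - \frac{77179}{\frac{27876}{-176} + \frac{- \frac{11754}{-16279} + \frac{22901}{-14061}}{-4790}} = - \frac{77179}{27876 \left(- \frac{1}{176}\right) + \left(\left(-11754\right) \left(- \frac{1}{16279}\right) + 22901 \left(- \frac{1}{14061}\right)\right) \left(- \frac{1}{4790}\right)} = - \frac{77179}{- \frac{6969}{44} + \left(\frac{11754}{16279} - \frac{22901}{14061}\right) \left(- \frac{1}{4790}\right)} = - \frac{77179}{- \frac{6969}{44} - - \frac{41506477}{219285260202}} = - \frac{77179}{- \frac{6969}{44} + \frac{41506477}{219285260202}} = - \frac{77179}{- \frac{764098576031375}{4824275724444}} = \left(-77179\right) \left(- \frac{4824275724444}{764098576031375}\right) = \frac{372332776136863476}{764098576031375}$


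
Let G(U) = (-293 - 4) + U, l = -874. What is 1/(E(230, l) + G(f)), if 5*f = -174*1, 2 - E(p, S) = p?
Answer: -5/2799 ≈ -0.0017864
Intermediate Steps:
E(p, S) = 2 - p
f = -174/5 (f = (-174*1)/5 = (⅕)*(-174) = -174/5 ≈ -34.800)
G(U) = -297 + U
1/(E(230, l) + G(f)) = 1/((2 - 1*230) + (-297 - 174/5)) = 1/((2 - 230) - 1659/5) = 1/(-228 - 1659/5) = 1/(-2799/5) = -5/2799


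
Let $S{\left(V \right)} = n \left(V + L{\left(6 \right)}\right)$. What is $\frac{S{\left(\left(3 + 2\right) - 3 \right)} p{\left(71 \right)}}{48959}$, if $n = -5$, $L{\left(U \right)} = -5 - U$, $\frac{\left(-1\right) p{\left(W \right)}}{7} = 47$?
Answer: $- \frac{14805}{48959} \approx -0.3024$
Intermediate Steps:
$p{\left(W \right)} = -329$ ($p{\left(W \right)} = \left(-7\right) 47 = -329$)
$S{\left(V \right)} = 55 - 5 V$ ($S{\left(V \right)} = - 5 \left(V - 11\right) = - 5 \left(-11 + V\right) = 55 - 5 V$)
$\frac{S{\left(\left(3 + 2\right) - 3 \right)} p{\left(71 \right)}}{48959} = \frac{\left(55 - 5 \left(\left(3 + 2\right) - 3\right)\right) \left(-329\right)}{48959} = \left(55 - 5 \left(5 - 3\right)\right) \left(-329\right) \frac{1}{48959} = \left(55 - 10\right) \left(-329\right) \frac{1}{48959} = 45 \left(-329\right) \frac{1}{48959} = \left(-14805\right) \frac{1}{48959} = - \frac{14805}{48959}$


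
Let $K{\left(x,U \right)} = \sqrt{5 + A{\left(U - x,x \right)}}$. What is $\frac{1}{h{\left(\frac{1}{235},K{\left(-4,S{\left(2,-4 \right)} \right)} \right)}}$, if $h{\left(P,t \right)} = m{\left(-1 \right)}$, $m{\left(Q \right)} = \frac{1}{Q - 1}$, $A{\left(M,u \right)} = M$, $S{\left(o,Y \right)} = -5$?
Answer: $-2$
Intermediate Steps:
$K{\left(x,U \right)} = \sqrt{5 + U - x}$ ($K{\left(x,U \right)} = \sqrt{5 + \left(U - x\right)} = \sqrt{5 + U - x}$)
$m{\left(Q \right)} = \frac{1}{-1 + Q}$
$h{\left(P,t \right)} = - \frac{1}{2}$ ($h{\left(P,t \right)} = \frac{1}{-1 - 1} = \frac{1}{-2} = - \frac{1}{2}$)
$\frac{1}{h{\left(\frac{1}{235},K{\left(-4,S{\left(2,-4 \right)} \right)} \right)}} = \frac{1}{- \frac{1}{2}} = -2$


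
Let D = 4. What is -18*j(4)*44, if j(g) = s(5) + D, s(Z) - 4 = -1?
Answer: -5544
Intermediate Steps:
s(Z) = 3 (s(Z) = 4 - 1 = 3)
j(g) = 7 (j(g) = 3 + 4 = 7)
-18*j(4)*44 = -18*7*44 = -126*44 = -5544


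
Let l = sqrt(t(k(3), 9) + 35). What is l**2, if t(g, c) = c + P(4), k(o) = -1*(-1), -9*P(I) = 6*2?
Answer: 128/3 ≈ 42.667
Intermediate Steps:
P(I) = -4/3 (P(I) = -2*2/3 = -1/9*12 = -4/3)
k(o) = 1
t(g, c) = -4/3 + c (t(g, c) = c - 4/3 = -4/3 + c)
l = 8*sqrt(6)/3 (l = sqrt((-4/3 + 9) + 35) = sqrt(23/3 + 35) = sqrt(128/3) = 8*sqrt(6)/3 ≈ 6.5320)
l**2 = (8*sqrt(6)/3)**2 = 128/3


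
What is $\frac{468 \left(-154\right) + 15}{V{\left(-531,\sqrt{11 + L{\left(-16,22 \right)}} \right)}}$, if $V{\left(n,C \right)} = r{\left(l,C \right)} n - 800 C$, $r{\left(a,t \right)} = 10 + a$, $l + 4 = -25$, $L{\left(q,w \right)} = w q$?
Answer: $- \frac{726983073}{320027921} - \frac{57645600 i \sqrt{341}}{320027921} \approx -2.2716 - 3.3263 i$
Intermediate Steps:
$L{\left(q,w \right)} = q w$
$l = -29$ ($l = -4 - 25 = -29$)
$V{\left(n,C \right)} = - 800 C - 19 n$ ($V{\left(n,C \right)} = \left(10 - 29\right) n - 800 C = - 19 n - 800 C = - 800 C - 19 n$)
$\frac{468 \left(-154\right) + 15}{V{\left(-531,\sqrt{11 + L{\left(-16,22 \right)}} \right)}} = \frac{468 \left(-154\right) + 15}{- 800 \sqrt{11 - 352} - -10089} = \frac{-72072 + 15}{- 800 \sqrt{11 - 352} + 10089} = - \frac{72057}{- 800 \sqrt{-341} + 10089} = - \frac{72057}{- 800 i \sqrt{341} + 10089} = - \frac{72057}{10089 - 800 i \sqrt{341}}$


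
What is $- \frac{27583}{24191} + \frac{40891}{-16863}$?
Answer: $- \frac{1454326310}{407932833} \approx -3.5651$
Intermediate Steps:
$- \frac{27583}{24191} + \frac{40891}{-16863} = \left(-27583\right) \frac{1}{24191} + 40891 \left(- \frac{1}{16863}\right) = - \frac{27583}{24191} - \frac{40891}{16863} = - \frac{1454326310}{407932833}$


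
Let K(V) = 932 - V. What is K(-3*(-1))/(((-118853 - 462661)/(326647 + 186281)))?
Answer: -79418352/96919 ≈ -819.43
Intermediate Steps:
K(-3*(-1))/(((-118853 - 462661)/(326647 + 186281))) = (932 - (-3)*(-1))/(((-118853 - 462661)/(326647 + 186281))) = (932 - 1*3)/((-581514/512928)) = (932 - 3)/((-581514*1/512928)) = 929/(-96919/85488) = 929*(-85488/96919) = -79418352/96919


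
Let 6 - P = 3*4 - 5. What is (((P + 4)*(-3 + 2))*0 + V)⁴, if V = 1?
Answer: 1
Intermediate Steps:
P = -1 (P = 6 - (3*4 - 5) = 6 - (12 - 5) = 6 - 1*7 = 6 - 7 = -1)
(((P + 4)*(-3 + 2))*0 + V)⁴ = (((-1 + 4)*(-3 + 2))*0 + 1)⁴ = ((3*(-1))*0 + 1)⁴ = (-3*0 + 1)⁴ = (0 + 1)⁴ = 1⁴ = 1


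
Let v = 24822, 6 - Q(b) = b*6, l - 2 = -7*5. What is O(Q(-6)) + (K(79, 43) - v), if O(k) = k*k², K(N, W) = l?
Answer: 49233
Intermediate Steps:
l = -33 (l = 2 - 7*5 = 2 - 35 = -33)
K(N, W) = -33
Q(b) = 6 - 6*b (Q(b) = 6 - b*6 = 6 - 6*b)
O(k) = k³
O(Q(-6)) + (K(79, 43) - v) = (6 - 6*(-6))³ + (-33 - 1*24822) = (6 + 36)³ + (-33 - 24822) = 42³ - 24855 = 74088 - 24855 = 49233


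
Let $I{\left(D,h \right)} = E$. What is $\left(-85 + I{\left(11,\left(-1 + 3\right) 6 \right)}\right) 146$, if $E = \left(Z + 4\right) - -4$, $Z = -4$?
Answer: $-11826$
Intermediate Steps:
$E = 4$ ($E = \left(-4 + 4\right) - -4 = 0 + 4 = 4$)
$I{\left(D,h \right)} = 4$
$\left(-85 + I{\left(11,\left(-1 + 3\right) 6 \right)}\right) 146 = \left(-85 + 4\right) 146 = \left(-81\right) 146 = -11826$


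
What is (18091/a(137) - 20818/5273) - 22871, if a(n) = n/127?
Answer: -4409867276/722401 ≈ -6104.5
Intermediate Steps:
a(n) = n/127 (a(n) = n*(1/127) = n/127)
(18091/a(137) - 20818/5273) - 22871 = (18091/(((1/127)*137)) - 20818/5273) - 22871 = (18091/(137/127) - 20818*1/5273) - 22871 = (18091*(127/137) - 20818/5273) - 22871 = (2297557/137 - 20818/5273) - 22871 = 12112165995/722401 - 22871 = -4409867276/722401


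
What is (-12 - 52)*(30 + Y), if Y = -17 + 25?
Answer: -2432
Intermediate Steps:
Y = 8
(-12 - 52)*(30 + Y) = (-12 - 52)*(30 + 8) = -64*38 = -2432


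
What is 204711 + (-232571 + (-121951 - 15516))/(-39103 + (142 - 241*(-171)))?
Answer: 76704952/375 ≈ 2.0455e+5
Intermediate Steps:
204711 + (-232571 + (-121951 - 15516))/(-39103 + (142 - 241*(-171))) = 204711 + (-232571 - 137467)/(-39103 + (142 + 41211)) = 204711 - 370038/(-39103 + 41353) = 204711 - 370038/2250 = 204711 - 370038*1/2250 = 204711 - 61673/375 = 76704952/375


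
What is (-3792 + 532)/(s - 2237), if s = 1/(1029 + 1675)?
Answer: 8815040/6048847 ≈ 1.4573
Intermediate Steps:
s = 1/2704 ≈ 0.00036982
(-3792 + 532)/(s - 2237) = (-3792 + 532)/(1/2704 - 2237) = -3260/(-6048847/2704) = -3260*(-2704/6048847) = 8815040/6048847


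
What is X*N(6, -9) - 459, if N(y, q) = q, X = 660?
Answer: -6399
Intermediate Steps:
X*N(6, -9) - 459 = 660*(-9) - 459 = -5940 - 459 = -6399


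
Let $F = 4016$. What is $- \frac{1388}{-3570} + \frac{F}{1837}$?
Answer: $\frac{8443438}{3279045} \approx 2.575$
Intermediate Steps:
$- \frac{1388}{-3570} + \frac{F}{1837} = - \frac{1388}{-3570} + \frac{4016}{1837} = \left(-1388\right) \left(- \frac{1}{3570}\right) + 4016 \cdot \frac{1}{1837} = \frac{694}{1785} + \frac{4016}{1837} = \frac{8443438}{3279045}$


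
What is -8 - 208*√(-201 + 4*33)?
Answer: -8 - 208*I*√69 ≈ -8.0 - 1727.8*I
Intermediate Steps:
-8 - 208*√(-201 + 4*33) = -8 - 208*√(-201 + 132) = -8 - 208*I*√69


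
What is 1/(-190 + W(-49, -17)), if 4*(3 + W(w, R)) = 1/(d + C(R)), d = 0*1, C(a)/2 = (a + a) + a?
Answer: -408/78745 ≈ -0.0051813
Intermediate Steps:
C(a) = 6*a (C(a) = 2*((a + a) + a) = 2*(2*a + a) = 2*(3*a) = 6*a)
d = 0
W(w, R) = -3 + 1/(24*R) (W(w, R) = -3 + 1/(4*(0 + 6*R)) = -3 + 1/(4*((6*R))) = -3 + (1/(6*R))/4 = -3 + 1/(24*R))
1/(-190 + W(-49, -17)) = 1/(-190 + (-3 + (1/24)/(-17))) = 1/(-190 + (-3 + (1/24)*(-1/17))) = 1/(-190 + (-3 - 1/408)) = 1/(-190 - 1225/408) = 1/(-78745/408) = -408/78745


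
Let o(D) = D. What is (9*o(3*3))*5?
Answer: 405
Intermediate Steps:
(9*o(3*3))*5 = (9*(3*3))*5 = (9*9)*5 = 81*5 = 405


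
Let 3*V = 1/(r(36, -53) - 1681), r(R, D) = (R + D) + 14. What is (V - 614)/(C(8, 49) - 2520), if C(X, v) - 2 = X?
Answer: 3101929/12680520 ≈ 0.24462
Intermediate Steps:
C(X, v) = 2 + X
r(R, D) = 14 + D + R (r(R, D) = (D + R) + 14 = 14 + D + R)
V = -1/5052 (V = 1/(3*((14 - 53 + 36) - 1681)) = 1/(3*(-3 - 1681)) = (1/3)/(-1684) = (1/3)*(-1/1684) = -1/5052 ≈ -0.00019794)
(V - 614)/(C(8, 49) - 2520) = (-1/5052 - 614)/((2 + 8) - 2520) = -3101929/(5052*(10 - 2520)) = -3101929/5052/(-2510) = -3101929/5052*(-1/2510) = 3101929/12680520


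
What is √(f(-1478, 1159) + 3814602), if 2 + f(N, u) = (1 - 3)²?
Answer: 2*√953651 ≈ 1953.1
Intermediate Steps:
f(N, u) = 2 (f(N, u) = -2 + (1 - 3)² = -2 + (-2)² = -2 + 4 = 2)
√(f(-1478, 1159) + 3814602) = √(2 + 3814602) = √3814604 = 2*√953651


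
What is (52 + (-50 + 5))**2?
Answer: 49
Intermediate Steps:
(52 + (-50 + 5))**2 = (52 - 45)**2 = 7**2 = 49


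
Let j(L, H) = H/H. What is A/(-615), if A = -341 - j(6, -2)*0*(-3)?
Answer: 341/615 ≈ 0.55447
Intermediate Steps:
j(L, H) = 1
A = -341 (A = -341 - 1*0*(-3) = -341 - 0*(-3) = -341 - 1*0 = -341 + 0 = -341)
A/(-615) = -341/(-615) = -341*(-1/615) = 341/615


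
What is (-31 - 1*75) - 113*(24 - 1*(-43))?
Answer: -7677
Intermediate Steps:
(-31 - 1*75) - 113*(24 - 1*(-43)) = (-31 - 75) - 113*(24 + 43) = -106 - 113*67 = -106 - 7571 = -7677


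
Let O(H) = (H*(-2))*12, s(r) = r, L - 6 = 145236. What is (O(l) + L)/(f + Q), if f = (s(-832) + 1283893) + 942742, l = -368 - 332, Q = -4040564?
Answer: -162042/1814761 ≈ -0.089291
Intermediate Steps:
l = -700
L = 145242 (L = 6 + 145236 = 145242)
f = 2225803 (f = (-832 + 1283893) + 942742 = 1283061 + 942742 = 2225803)
O(H) = -24*H (O(H) = -2*H*12 = -24*H)
(O(l) + L)/(f + Q) = (-24*(-700) + 145242)/(2225803 - 4040564) = (16800 + 145242)/(-1814761) = 162042*(-1/1814761) = -162042/1814761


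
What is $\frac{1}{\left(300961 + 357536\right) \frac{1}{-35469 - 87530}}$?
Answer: $- \frac{122999}{658497} \approx -0.18679$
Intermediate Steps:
$\frac{1}{\left(300961 + 357536\right) \frac{1}{-35469 - 87530}} = \frac{1}{658497 \frac{1}{-35469 + \left(-180409 + 92879\right)}} = \frac{1}{658497 \frac{1}{-35469 - 87530}} = \frac{1}{658497 \frac{1}{-122999}} = \frac{1}{658497 \left(- \frac{1}{122999}\right)} = \frac{1}{- \frac{658497}{122999}} = - \frac{122999}{658497}$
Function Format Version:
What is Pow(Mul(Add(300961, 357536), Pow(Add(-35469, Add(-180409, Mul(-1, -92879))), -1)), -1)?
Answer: Rational(-122999, 658497) ≈ -0.18679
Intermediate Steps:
Pow(Mul(Add(300961, 357536), Pow(Add(-35469, Add(-180409, Mul(-1, -92879))), -1)), -1) = Pow(Mul(658497, Pow(Add(-35469, Add(-180409, 92879)), -1)), -1) = Pow(Mul(658497, Pow(Add(-35469, -87530), -1)), -1) = Pow(Mul(658497, Pow(-122999, -1)), -1) = Pow(Mul(658497, Rational(-1, 122999)), -1) = Pow(Rational(-658497, 122999), -1) = Rational(-122999, 658497)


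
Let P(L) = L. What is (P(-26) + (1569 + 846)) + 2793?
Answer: 5182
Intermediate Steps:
(P(-26) + (1569 + 846)) + 2793 = (-26 + (1569 + 846)) + 2793 = (-26 + 2415) + 2793 = 2389 + 2793 = 5182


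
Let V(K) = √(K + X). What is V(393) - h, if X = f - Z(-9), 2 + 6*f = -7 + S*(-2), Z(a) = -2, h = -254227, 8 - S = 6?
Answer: 254227 + √14142/6 ≈ 2.5425e+5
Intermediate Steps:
S = 2 (S = 8 - 1*6 = 8 - 6 = 2)
f = -13/6 (f = -⅓ + (-7 + 2*(-2))/6 = -⅓ + (-7 - 4)/6 = -⅓ + (⅙)*(-11) = -⅓ - 11/6 = -13/6 ≈ -2.1667)
X = -⅙ (X = -13/6 - 1*(-2) = -13/6 + 2 = -⅙ ≈ -0.16667)
V(K) = √(-⅙ + K) (V(K) = √(K - ⅙) = √(-⅙ + K))
V(393) - h = √(-6 + 36*393)/6 - 1*(-254227) = √(-6 + 14148)/6 + 254227 = √14142/6 + 254227 = 254227 + √14142/6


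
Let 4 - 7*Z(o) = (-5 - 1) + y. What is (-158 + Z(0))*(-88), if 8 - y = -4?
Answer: 97504/7 ≈ 13929.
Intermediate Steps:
y = 12 (y = 8 - 1*(-4) = 8 + 4 = 12)
Z(o) = -2/7 (Z(o) = 4/7 - ((-5 - 1) + 12)/7 = 4/7 - (-6 + 12)/7 = 4/7 - ⅐*6 = 4/7 - 6/7 = -2/7)
(-158 + Z(0))*(-88) = (-158 - 2/7)*(-88) = -1108/7*(-88) = 97504/7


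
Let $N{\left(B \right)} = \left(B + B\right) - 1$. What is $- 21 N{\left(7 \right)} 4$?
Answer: $-1092$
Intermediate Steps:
$N{\left(B \right)} = -1 + 2 B$ ($N{\left(B \right)} = 2 B - 1 = -1 + 2 B$)
$- 21 N{\left(7 \right)} 4 = - 21 \left(-1 + 2 \cdot 7\right) 4 = - 21 \left(-1 + 14\right) 4 = \left(-21\right) 13 \cdot 4 = \left(-273\right) 4 = -1092$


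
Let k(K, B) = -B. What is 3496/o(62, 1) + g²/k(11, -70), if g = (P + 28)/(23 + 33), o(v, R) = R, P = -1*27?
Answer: 767441921/219520 ≈ 3496.0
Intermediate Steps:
P = -27
g = 1/56 (g = (-27 + 28)/(23 + 33) = 1/56 ≈ 0.017857)
3496/o(62, 1) + g²/k(11, -70) = 3496/1 + (1/56)²/((-1*(-70))) = 3496*1 + (1/3136)/70 = 3496 + (1/3136)*(1/70) = 3496 + 1/219520 = 767441921/219520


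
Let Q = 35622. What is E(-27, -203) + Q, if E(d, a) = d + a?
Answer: 35392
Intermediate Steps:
E(d, a) = a + d
E(-27, -203) + Q = (-203 - 27) + 35622 = -230 + 35622 = 35392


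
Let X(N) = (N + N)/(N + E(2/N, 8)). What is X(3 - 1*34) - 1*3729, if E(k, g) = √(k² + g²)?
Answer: -3212599435/862013 + 3844*√15377/862013 ≈ -3726.3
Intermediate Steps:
E(k, g) = √(g² + k²)
X(N) = 2*N/(N + √(64 + 4/N²)) (X(N) = (N + N)/(N + √(8² + (2/N)²)) = (2*N)/(N + √(64 + 4/N²)) = 2*N/(N + √(64 + 4/N²)))
X(3 - 1*34) - 1*3729 = 2*(3 - 1*34)/((3 - 1*34) + 2*√(16 + (3 - 1*34)⁻²)) - 1*3729 = 2*(3 - 34)/((3 - 34) + 2*√(16 + (3 - 34)⁻²)) - 3729 = 2*(-31)/(-31 + 2*√(16 + (-31)⁻²)) - 3729 = 2*(-31)/(-31 + 2*√(16 + 1/961)) - 3729 = 2*(-31)/(-31 + 2*√(15377/961)) - 3729 = 2*(-31)/(-31 + 2*(√15377/31)) - 3729 = 2*(-31)/(-31 + 2*√15377/31) - 3729 = -62/(-31 + 2*√15377/31) - 3729 = -3729 - 62/(-31 + 2*√15377/31)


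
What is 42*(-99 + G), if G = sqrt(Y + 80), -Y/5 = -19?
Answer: -4158 + 210*sqrt(7) ≈ -3602.4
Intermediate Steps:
Y = 95 (Y = -5*(-19) = 95)
G = 5*sqrt(7) (G = sqrt(95 + 80) = sqrt(175) = 5*sqrt(7) ≈ 13.229)
42*(-99 + G) = 42*(-99 + 5*sqrt(7)) = -4158 + 210*sqrt(7)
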